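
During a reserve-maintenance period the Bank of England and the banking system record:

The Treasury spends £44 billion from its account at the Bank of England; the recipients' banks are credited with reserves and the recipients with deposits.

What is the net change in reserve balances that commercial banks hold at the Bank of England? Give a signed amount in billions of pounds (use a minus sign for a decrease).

+£44 billion

Bank of England balance sheet:
  Assets:      no change
  Liabilities: Bank reserves +£44B, Government deposits −£44B
So the change in reserve balances that commercial banks hold at the Bank of England is +£44 billion.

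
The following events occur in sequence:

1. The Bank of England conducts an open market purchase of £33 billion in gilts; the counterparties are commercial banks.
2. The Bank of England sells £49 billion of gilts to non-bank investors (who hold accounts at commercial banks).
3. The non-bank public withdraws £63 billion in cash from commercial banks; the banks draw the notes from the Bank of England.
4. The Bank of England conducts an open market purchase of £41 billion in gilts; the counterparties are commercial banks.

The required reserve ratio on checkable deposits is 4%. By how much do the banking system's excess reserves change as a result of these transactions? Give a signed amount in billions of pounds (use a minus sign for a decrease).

-£33.52 billion

OMO purchase (from banks) £33 billion: reserves +£33B, deposits 0.
Asset sale (to non-banks) £49 billion: reserves −£49B, deposits −£49B.
Currency withdrawal £63 billion: reserves −£63B, deposits −£63B.
OMO purchase (from banks) £41 billion: reserves +£41B, deposits 0.
Totals: Δreserves = −£38B, Δdeposits = −£112B.
Δrequired reserves = 4% × −£112B = −£4.48B.
Δexcess reserves = Δreserves − Δrequired = −£38B − (−£4.48B) = -£33.52 billion.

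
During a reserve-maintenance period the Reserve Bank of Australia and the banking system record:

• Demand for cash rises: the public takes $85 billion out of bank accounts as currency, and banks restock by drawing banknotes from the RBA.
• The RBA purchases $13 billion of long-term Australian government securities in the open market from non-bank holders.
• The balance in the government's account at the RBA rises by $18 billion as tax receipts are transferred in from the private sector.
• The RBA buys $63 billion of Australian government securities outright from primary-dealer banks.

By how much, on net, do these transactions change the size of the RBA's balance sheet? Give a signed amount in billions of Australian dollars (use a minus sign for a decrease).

RBA balance sheet:
  Assets:      Securities +$76B
  Liabilities: Bank reserves −$27B, Currency in circulation +$85B, Government deposits +$18B
Change in total RBA assets = +$76 billion.

+$76 billion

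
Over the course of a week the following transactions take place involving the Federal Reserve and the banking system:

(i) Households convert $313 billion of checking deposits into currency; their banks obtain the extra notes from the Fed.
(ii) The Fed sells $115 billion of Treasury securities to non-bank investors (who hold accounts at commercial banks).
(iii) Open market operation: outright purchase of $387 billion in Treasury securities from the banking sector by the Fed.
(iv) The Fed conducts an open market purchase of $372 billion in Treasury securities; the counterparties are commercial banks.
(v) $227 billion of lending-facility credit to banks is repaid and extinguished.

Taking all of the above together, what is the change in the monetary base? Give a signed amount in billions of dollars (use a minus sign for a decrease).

Fed balance sheet:
  Assets:      Securities +$644B, Loans to banks −$227B
  Liabilities: Bank reserves +$104B, Currency in circulation +$313B
Monetary base = currency + reserves: +$313B + (+$104B) = +$417 billion.

+$417 billion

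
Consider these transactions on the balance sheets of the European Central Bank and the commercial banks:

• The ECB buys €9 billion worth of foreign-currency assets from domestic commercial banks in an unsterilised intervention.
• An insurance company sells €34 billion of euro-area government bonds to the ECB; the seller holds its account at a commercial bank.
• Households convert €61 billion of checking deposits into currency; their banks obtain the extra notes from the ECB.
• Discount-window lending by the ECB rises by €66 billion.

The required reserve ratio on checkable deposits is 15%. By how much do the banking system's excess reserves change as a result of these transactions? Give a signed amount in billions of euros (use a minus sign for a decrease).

FX purchase €9 billion: reserves +€9B, deposits 0.
Asset purchase (from non-banks) €34 billion: reserves +€34B, deposits +€34B.
Currency withdrawal €61 billion: reserves −€61B, deposits −€61B.
Discount-window loan €66 billion: reserves +€66B, deposits 0.
Totals: Δreserves = +€48B, Δdeposits = −€27B.
Δrequired reserves = 15% × −€27B = −€4.05B.
Δexcess reserves = Δreserves − Δrequired = +€48B − (−€4.05B) = +€52.05 billion.

+€52.05 billion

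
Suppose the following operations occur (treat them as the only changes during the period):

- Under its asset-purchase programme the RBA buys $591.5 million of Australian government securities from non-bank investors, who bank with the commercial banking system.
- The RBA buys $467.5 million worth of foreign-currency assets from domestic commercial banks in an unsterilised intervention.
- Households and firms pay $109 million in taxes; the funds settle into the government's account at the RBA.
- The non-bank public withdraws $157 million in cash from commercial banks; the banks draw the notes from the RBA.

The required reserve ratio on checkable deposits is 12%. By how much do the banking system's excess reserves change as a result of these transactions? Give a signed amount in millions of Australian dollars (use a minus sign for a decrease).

Asset purchase (from non-banks) $591.5 million: reserves +$591.5M, deposits +$591.5M.
FX purchase $467.5 million: reserves +$467.5M, deposits 0.
Government account inflow $109 million: reserves −$109M, deposits −$109M.
Currency withdrawal $157 million: reserves −$157M, deposits −$157M.
Totals: Δreserves = +$793M, Δdeposits = +$325.5M.
Δrequired reserves = 12% × +$325.5M = +$39.06M.
Δexcess reserves = Δreserves − Δrequired = +$793M − (+$39.06M) = +$753.94 million.

+$753.94 million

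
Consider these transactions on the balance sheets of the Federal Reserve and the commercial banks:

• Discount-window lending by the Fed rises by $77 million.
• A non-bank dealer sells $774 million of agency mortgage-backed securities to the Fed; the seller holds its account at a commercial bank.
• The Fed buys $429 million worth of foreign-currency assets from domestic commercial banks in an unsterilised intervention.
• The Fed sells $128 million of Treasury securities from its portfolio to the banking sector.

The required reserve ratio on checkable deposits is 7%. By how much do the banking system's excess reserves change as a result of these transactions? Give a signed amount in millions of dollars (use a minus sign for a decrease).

Discount-window loan $77 million: reserves +$77M, deposits 0.
Asset purchase (from non-banks) $774 million: reserves +$774M, deposits +$774M.
FX purchase $429 million: reserves +$429M, deposits 0.
OMO sale (to banks) $128 million: reserves −$128M, deposits 0.
Totals: Δreserves = +$1152M, Δdeposits = +$774M.
Δrequired reserves = 7% × +$774M = +$54.18M.
Δexcess reserves = Δreserves − Δrequired = +$1152M − (+$54.18M) = +$1097.82 million.

+$1097.82 million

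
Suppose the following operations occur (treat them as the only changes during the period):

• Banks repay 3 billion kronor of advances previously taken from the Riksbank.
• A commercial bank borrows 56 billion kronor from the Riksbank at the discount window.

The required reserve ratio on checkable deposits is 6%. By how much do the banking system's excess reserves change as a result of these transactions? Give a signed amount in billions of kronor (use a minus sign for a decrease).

Discount-window repayment 3 billion kronor: reserves −3B, deposits 0.
Discount-window loan 56 billion kronor: reserves +56B, deposits 0.
Totals: Δreserves = +53B, Δdeposits = 0.
Δrequired reserves = 6% × 0 = 0.
Δexcess reserves = Δreserves − Δrequired = +53B − (0) = +53 billion.

+53 billion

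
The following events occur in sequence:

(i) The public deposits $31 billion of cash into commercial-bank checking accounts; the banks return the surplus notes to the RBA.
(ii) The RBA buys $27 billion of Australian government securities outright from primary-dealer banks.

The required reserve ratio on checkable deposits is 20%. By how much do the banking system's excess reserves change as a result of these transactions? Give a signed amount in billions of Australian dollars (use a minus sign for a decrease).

Currency deposit $31 billion: reserves +$31B, deposits +$31B.
OMO purchase (from banks) $27 billion: reserves +$27B, deposits 0.
Totals: Δreserves = +$58B, Δdeposits = +$31B.
Δrequired reserves = 20% × +$31B = +$6.2B.
Δexcess reserves = Δreserves − Δrequired = +$58B − (+$6.2B) = +$51.8 billion.

+$51.8 billion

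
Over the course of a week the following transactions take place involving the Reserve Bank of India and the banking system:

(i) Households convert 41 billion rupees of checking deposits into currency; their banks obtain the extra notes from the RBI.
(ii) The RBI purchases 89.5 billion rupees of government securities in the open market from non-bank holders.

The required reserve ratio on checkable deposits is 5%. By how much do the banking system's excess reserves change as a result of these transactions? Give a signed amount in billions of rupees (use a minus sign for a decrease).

+46.075 billion

Currency withdrawal 41 billion rupees: reserves −41B, deposits −41B.
Asset purchase (from non-banks) 89.5 billion rupees: reserves +89.5B, deposits +89.5B.
Totals: Δreserves = +48.5B, Δdeposits = +48.5B.
Δrequired reserves = 5% × +48.5B = +2.425B.
Δexcess reserves = Δreserves − Δrequired = +48.5B − (+2.425B) = +46.075 billion.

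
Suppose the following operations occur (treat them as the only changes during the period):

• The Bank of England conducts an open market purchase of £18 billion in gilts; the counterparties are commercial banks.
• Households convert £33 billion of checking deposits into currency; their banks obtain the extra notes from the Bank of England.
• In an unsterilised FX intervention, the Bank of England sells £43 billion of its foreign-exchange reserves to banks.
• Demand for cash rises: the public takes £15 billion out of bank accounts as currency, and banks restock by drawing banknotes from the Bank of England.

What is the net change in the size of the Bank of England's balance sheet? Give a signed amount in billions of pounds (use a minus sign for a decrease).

Bank of England balance sheet:
  Assets:      Securities +£18B, Foreign assets −£43B
  Liabilities: Bank reserves −£73B, Currency in circulation +£48B
Commercial banking system:
  Assets:      Reserves at CB −£73B, Securities −£18B, Foreign assets +£43B
  Liabilities: Checkable deposits −£48B
Change in total Bank of England assets = -£25 billion.

-£25 billion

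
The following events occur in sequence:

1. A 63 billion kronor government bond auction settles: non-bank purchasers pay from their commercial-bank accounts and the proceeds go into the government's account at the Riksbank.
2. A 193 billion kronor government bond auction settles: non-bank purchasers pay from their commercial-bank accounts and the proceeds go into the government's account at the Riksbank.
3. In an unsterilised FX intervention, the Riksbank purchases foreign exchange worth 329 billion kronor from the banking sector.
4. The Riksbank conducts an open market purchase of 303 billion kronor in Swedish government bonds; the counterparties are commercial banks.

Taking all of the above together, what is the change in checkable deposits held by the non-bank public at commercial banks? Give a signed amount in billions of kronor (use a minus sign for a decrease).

-256 billion

Riksbank balance sheet:
  Assets:      Securities +303B, Foreign assets +329B
  Liabilities: Bank reserves +376B, Government deposits +256B
Commercial banking system:
  Assets:      Reserves at CB +376B, Securities −303B, Foreign assets −329B
  Liabilities: Checkable deposits −256B
So the change in checkable deposits held by the non-bank public at commercial banks is -256 billion.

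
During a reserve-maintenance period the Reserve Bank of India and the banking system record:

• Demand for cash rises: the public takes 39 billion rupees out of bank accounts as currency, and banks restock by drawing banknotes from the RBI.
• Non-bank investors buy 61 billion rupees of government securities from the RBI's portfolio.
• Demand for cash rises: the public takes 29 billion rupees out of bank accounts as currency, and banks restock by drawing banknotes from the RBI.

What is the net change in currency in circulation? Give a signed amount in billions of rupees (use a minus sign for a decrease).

+68 billion

Currency withdrawal 39 billion rupees: notes leave the central bank → +39B.
Asset sale (to non-banks) 61 billion rupees: no currency enters or leaves circulation → 0.
Currency withdrawal 29 billion rupees: notes leave the central bank → +29B.
Net: 39 + 0 + 29 = +68 billion.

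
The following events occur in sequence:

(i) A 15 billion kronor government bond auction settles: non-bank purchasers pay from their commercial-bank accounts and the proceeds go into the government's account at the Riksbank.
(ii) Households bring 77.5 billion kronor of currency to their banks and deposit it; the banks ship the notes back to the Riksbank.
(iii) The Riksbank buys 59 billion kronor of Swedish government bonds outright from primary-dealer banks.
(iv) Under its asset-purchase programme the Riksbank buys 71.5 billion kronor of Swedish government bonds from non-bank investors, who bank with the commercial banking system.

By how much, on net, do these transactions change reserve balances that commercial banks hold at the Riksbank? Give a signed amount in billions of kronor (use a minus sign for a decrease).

Riksbank balance sheet:
  Assets:      Securities +130.5B
  Liabilities: Bank reserves +193B, Currency in circulation −77.5B, Government deposits +15B
Commercial banking system:
  Assets:      Reserves at CB +193B, Securities −59B
  Liabilities: Checkable deposits +134B
So the change in reserve balances that commercial banks hold at the Riksbank is +193 billion.

+193 billion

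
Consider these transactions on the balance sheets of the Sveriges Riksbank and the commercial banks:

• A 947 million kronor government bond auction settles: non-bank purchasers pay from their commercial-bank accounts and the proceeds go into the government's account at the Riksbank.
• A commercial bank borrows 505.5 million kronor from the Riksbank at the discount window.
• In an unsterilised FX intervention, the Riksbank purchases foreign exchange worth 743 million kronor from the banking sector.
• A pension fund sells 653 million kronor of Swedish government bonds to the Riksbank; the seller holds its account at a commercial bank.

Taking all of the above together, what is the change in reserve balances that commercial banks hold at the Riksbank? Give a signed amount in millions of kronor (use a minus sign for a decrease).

+954.5 million

Government account inflow 947 million kronor: funds move from bank reserves into the government account → −947M.
Discount-window loan 505.5 million kronor: the loan is credited to the bank's reserve account → +505.5M.
FX purchase 743 million kronor: the Riksbank pays by crediting reserve accounts → +743M.
Asset purchase (from non-banks) 653 million kronor: the Riksbank pays by crediting reserve accounts → +653M.
Net: −947 + 505.5 + 743 + 653 = +954.5 million.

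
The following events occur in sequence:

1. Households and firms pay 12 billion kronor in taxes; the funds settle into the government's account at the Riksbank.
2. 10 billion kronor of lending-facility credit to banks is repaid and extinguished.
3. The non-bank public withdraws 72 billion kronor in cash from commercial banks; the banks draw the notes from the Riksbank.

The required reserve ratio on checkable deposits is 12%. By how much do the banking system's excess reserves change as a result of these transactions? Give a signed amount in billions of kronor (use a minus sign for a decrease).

-83.92 billion

Government account inflow 12 billion kronor: reserves −12B, deposits −12B.
Discount-window repayment 10 billion kronor: reserves −10B, deposits 0.
Currency withdrawal 72 billion kronor: reserves −72B, deposits −72B.
Totals: Δreserves = −94B, Δdeposits = −84B.
Δrequired reserves = 12% × −84B = −10.08B.
Δexcess reserves = Δreserves − Δrequired = −94B − (−10.08B) = -83.92 billion.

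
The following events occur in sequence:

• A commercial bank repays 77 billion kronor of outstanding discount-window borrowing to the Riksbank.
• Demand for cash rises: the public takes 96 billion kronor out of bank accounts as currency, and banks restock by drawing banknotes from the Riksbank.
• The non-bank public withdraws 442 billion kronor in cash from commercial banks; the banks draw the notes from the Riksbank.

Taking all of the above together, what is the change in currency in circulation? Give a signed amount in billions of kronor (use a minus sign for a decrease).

Discount-window repayment 77 billion kronor: no currency enters or leaves circulation → 0.
Currency withdrawal 96 billion kronor: notes leave the central bank → +96B.
Currency withdrawal 442 billion kronor: notes leave the central bank → +442B.
Net: 0 + 96 + 442 = +538 billion.

+538 billion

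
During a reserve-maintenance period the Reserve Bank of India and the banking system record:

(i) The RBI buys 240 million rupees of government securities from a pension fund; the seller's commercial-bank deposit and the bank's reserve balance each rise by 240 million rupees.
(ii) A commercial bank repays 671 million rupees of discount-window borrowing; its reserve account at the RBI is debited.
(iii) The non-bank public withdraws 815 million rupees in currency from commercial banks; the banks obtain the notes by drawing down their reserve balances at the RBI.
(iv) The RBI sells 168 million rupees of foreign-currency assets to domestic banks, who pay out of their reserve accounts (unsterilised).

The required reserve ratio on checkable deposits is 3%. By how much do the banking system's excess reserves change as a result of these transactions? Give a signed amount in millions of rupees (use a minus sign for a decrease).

-1396.75 million

Asset purchase (from non-banks) 240 million rupees: reserves +240M, deposits +240M.
Discount-window repayment 671 million rupees: reserves −671M, deposits 0.
Currency withdrawal 815 million rupees: reserves −815M, deposits −815M.
FX sale 168 million rupees: reserves −168M, deposits 0.
Totals: Δreserves = −1414M, Δdeposits = −575M.
Δrequired reserves = 3% × −575M = −17.25M.
Δexcess reserves = Δreserves − Δrequired = −1414M − (−17.25M) = -1396.75 million.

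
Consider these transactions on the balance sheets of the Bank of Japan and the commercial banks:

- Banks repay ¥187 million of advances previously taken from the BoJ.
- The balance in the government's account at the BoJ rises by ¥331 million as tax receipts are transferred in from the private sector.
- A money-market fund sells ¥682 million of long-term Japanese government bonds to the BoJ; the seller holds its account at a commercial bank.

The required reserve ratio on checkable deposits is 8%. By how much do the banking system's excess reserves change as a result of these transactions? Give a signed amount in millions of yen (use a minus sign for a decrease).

+¥135.92 million

Discount-window repayment ¥187 million: reserves −¥187M, deposits 0.
Government account inflow ¥331 million: reserves −¥331M, deposits −¥331M.
Asset purchase (from non-banks) ¥682 million: reserves +¥682M, deposits +¥682M.
Totals: Δreserves = +¥164M, Δdeposits = +¥351M.
Δrequired reserves = 8% × +¥351M = +¥28.08M.
Δexcess reserves = Δreserves − Δrequired = +¥164M − (+¥28.08M) = +¥135.92 million.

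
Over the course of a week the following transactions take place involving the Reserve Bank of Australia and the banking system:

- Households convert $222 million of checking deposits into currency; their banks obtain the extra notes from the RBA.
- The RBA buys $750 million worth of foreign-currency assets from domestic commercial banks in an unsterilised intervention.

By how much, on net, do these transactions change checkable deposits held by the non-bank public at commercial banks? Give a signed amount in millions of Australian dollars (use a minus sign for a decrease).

-$222 million

Currency withdrawal $222 million: non-bank counterparties' bank balances fall → −$222M.
FX purchase $750 million: the counterparty is a bank, so public deposits are unchanged → 0.
Net: −222 + 0 = -$222 million.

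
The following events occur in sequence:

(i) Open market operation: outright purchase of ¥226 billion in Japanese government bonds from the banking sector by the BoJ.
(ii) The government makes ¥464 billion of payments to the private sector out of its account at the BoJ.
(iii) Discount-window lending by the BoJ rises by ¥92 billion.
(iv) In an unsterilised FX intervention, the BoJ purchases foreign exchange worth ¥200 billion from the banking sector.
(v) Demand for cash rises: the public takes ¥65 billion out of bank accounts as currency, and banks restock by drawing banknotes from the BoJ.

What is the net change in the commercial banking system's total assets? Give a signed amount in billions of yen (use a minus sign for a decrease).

OMO purchase (from banks) ¥226 billion: just an asset swap on bank balance sheets → 0.
Government spending ¥464 billion: bank balance sheets expand → +¥464B.
Discount-window loan ¥92 billion: bank balance sheets expand → +¥92B.
FX purchase ¥200 billion: just an asset swap on bank balance sheets → 0.
Currency withdrawal ¥65 billion: bank balance sheets shrink → −¥65B.
Net: 0 + 464 + 92 + 0 − 65 = +¥491 billion.

+¥491 billion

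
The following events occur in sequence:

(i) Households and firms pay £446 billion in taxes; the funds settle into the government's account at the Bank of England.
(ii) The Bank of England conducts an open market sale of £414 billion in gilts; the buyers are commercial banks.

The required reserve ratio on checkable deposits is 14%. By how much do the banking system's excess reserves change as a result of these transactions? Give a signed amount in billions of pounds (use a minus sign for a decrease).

-£797.56 billion

Government account inflow £446 billion: reserves −£446B, deposits −£446B.
OMO sale (to banks) £414 billion: reserves −£414B, deposits 0.
Totals: Δreserves = −£860B, Δdeposits = −£446B.
Δrequired reserves = 14% × −£446B = −£62.44B.
Δexcess reserves = Δreserves − Δrequired = −£860B − (−£62.44B) = -£797.56 billion.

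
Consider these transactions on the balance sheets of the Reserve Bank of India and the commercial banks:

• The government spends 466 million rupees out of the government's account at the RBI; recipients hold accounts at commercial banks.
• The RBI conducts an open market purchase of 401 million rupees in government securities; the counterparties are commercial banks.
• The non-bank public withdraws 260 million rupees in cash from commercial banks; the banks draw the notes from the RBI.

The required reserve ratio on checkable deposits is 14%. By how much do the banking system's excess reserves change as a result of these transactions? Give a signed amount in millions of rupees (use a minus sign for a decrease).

+578.16 million

Government spending 466 million rupees: reserves +466M, deposits +466M.
OMO purchase (from banks) 401 million rupees: reserves +401M, deposits 0.
Currency withdrawal 260 million rupees: reserves −260M, deposits −260M.
Totals: Δreserves = +607M, Δdeposits = +206M.
Δrequired reserves = 14% × +206M = +28.84M.
Δexcess reserves = Δreserves − Δrequired = +607M − (+28.84M) = +578.16 million.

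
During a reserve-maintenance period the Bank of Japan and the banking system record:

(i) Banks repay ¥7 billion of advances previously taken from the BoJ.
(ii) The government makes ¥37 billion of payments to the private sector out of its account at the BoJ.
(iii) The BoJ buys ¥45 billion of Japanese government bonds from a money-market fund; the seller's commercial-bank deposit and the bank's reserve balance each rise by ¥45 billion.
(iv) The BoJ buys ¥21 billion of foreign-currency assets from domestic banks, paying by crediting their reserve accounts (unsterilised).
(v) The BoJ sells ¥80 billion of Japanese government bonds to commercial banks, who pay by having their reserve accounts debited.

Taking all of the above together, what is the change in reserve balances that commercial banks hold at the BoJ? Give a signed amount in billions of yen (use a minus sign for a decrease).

+¥16 billion

Discount-window repayment ¥7 billion: repayment is debited from reserves → −¥7B.
Government spending ¥37 billion: government payments flow into bank reserve accounts → +¥37B.
Asset purchase (from non-banks) ¥45 billion: the BoJ pays by crediting reserve accounts → +¥45B.
FX purchase ¥21 billion: the BoJ pays by crediting reserve accounts → +¥21B.
OMO sale (to banks) ¥80 billion: the buying banks pay out of their reserve balances → −¥80B.
Net: −7 + 37 + 45 + 21 − 80 = +¥16 billion.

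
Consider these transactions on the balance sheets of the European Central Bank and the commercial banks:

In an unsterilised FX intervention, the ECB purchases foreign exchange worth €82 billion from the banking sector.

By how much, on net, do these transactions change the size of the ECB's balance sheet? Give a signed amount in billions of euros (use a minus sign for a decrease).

ECB balance sheet:
  Assets:      Foreign assets +€82B
  Liabilities: Bank reserves +€82B
Change in total ECB assets = +€82 billion.

+€82 billion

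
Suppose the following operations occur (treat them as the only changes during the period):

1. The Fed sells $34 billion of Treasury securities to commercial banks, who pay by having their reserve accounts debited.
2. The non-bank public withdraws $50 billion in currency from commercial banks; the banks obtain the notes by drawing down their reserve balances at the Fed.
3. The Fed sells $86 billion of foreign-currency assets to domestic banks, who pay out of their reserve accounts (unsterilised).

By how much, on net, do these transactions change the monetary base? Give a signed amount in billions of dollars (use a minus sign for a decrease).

-$120 billion

OMO sale (to banks) $34 billion: Fed balance sheet contracts → −$34B.
Currency withdrawal $50 billion: just a shift between currency and reserves — both are base money → 0.
FX sale $86 billion: Fed balance sheet contracts → −$86B.
Net: −34 + 0 − 86 = -$120 billion.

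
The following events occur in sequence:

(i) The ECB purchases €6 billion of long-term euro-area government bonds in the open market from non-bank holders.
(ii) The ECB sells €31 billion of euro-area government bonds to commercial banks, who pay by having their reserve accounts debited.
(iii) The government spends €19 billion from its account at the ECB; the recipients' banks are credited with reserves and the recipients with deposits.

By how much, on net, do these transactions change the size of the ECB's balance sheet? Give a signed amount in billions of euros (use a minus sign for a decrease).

-€25 billion

Asset purchase (from non-banks) €6 billion: an ECB asset is acquired → +€6B.
OMO sale (to banks) €31 billion: an ECB asset is shed → −€31B.
Government spending €19 billion: only the composition of liabilities changes → 0.
Net: 6 − 31 + 0 = -€25 billion.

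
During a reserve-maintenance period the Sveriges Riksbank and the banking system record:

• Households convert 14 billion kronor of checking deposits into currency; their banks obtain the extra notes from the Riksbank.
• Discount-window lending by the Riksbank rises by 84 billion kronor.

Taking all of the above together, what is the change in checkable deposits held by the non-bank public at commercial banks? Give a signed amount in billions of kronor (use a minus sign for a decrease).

Riksbank balance sheet:
  Assets:      Loans to banks +84B
  Liabilities: Bank reserves +70B, Currency in circulation +14B
Commercial banking system:
  Assets:      Reserves at CB +70B
  Liabilities: Checkable deposits −14B, Borrowings from CB +84B
So the change in checkable deposits held by the non-bank public at commercial banks is -14 billion.

-14 billion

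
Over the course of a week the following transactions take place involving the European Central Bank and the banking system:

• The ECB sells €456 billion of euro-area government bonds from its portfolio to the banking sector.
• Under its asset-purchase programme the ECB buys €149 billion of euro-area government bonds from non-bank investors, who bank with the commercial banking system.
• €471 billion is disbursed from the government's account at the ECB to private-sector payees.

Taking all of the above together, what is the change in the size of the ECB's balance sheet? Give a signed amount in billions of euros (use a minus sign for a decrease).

OMO sale (to banks) €456 billion: an ECB asset is shed → −€456B.
Asset purchase (from non-banks) €149 billion: an ECB asset is acquired → +€149B.
Government spending €471 billion: only the composition of liabilities changes → 0.
Net: −456 + 149 + 0 = -€307 billion.

-€307 billion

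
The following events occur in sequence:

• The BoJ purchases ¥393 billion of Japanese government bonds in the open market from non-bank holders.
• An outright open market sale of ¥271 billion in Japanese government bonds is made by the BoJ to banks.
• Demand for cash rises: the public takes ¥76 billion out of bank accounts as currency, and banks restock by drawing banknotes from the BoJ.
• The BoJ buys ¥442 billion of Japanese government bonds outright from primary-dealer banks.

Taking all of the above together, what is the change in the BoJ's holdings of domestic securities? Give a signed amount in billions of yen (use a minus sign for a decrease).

+¥564 billion

Asset purchase (from non-banks) ¥393 billion: securities added to the BoJ's portfolio → +¥393B.
OMO sale (to banks) ¥271 billion: securities removed from the BoJ's portfolio → −¥271B.
Currency withdrawal ¥76 billion: the BoJ's securities portfolio is untouched → 0.
OMO purchase (from banks) ¥442 billion: securities added to the BoJ's portfolio → +¥442B.
Net: 393 − 271 + 0 + 442 = +¥564 billion.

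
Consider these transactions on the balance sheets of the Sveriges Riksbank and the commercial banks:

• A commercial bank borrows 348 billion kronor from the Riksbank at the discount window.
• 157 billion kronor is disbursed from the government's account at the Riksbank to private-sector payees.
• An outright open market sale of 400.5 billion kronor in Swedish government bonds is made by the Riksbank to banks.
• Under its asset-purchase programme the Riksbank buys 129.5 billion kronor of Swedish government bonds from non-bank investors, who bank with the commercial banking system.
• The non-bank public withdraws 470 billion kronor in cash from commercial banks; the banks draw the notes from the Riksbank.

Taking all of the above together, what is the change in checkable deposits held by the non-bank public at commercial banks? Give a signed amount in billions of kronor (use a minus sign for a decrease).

Discount-window loan 348 billion kronor: the counterparty is a bank, so public deposits are unchanged → 0.
Government spending 157 billion kronor: non-bank counterparties' bank balances rise → +157B.
OMO sale (to banks) 400.5 billion kronor: the counterparty is a bank, so public deposits are unchanged → 0.
Asset purchase (from non-banks) 129.5 billion kronor: non-bank counterparties' bank balances rise → +129.5B.
Currency withdrawal 470 billion kronor: non-bank counterparties' bank balances fall → −470B.
Net: 0 + 157 + 0 + 129.5 − 470 = -183.5 billion.

-183.5 billion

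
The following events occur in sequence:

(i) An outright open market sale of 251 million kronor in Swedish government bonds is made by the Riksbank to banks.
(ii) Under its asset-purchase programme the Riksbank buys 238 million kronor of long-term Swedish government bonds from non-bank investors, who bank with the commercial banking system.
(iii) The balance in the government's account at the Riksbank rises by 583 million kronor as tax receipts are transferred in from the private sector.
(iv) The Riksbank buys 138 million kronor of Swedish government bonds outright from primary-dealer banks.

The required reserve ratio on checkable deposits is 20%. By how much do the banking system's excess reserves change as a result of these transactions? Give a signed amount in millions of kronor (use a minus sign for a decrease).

OMO sale (to banks) 251 million kronor: reserves −251M, deposits 0.
Asset purchase (from non-banks) 238 million kronor: reserves +238M, deposits +238M.
Government account inflow 583 million kronor: reserves −583M, deposits −583M.
OMO purchase (from banks) 138 million kronor: reserves +138M, deposits 0.
Totals: Δreserves = −458M, Δdeposits = −345M.
Δrequired reserves = 20% × −345M = −69M.
Δexcess reserves = Δreserves − Δrequired = −458M − (−69M) = -389 million.

-389 million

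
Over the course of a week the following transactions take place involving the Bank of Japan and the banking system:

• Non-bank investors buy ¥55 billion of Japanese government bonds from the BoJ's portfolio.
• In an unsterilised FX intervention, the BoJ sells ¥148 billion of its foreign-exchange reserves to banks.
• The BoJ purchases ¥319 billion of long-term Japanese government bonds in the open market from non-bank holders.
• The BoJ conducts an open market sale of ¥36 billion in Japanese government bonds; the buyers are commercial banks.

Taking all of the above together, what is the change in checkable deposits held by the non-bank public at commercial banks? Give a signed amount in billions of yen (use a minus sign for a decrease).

+¥264 billion

Asset sale (to non-banks) ¥55 billion: non-bank counterparties' bank balances fall → −¥55B.
FX sale ¥148 billion: the counterparty is a bank, so public deposits are unchanged → 0.
Asset purchase (from non-banks) ¥319 billion: non-bank counterparties' bank balances rise → +¥319B.
OMO sale (to banks) ¥36 billion: the counterparty is a bank, so public deposits are unchanged → 0.
Net: −55 + 0 + 319 + 0 = +¥264 billion.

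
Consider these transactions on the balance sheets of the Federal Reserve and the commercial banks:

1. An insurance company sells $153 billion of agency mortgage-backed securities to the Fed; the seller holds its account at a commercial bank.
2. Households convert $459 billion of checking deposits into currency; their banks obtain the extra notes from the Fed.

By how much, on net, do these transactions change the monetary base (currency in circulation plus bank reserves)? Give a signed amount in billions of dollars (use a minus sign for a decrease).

Asset purchase (from non-banks) $153 billion: Fed balance sheet expands → +$153B.
Currency withdrawal $459 billion: just a shift between currency and reserves — both are base money → 0.
Net: 153 + 0 = +$153 billion.

+$153 billion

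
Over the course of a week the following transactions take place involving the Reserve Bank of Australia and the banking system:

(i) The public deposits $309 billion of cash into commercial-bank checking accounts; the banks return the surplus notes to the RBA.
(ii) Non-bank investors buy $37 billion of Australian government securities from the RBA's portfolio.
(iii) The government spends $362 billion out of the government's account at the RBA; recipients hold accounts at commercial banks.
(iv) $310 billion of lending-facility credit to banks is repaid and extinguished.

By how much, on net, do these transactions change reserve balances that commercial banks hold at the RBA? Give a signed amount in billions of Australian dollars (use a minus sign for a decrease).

+$324 billion

Currency deposit $309 billion: returned notes are swapped for reserve credit → +$309B.
Asset sale (to non-banks) $37 billion: the non-bank buyers' banks settle from reserves → −$37B.
Government spending $362 billion: government payments flow into bank reserve accounts → +$362B.
Discount-window repayment $310 billion: repayment is debited from reserves → −$310B.
Net: 309 − 37 + 362 − 310 = +$324 billion.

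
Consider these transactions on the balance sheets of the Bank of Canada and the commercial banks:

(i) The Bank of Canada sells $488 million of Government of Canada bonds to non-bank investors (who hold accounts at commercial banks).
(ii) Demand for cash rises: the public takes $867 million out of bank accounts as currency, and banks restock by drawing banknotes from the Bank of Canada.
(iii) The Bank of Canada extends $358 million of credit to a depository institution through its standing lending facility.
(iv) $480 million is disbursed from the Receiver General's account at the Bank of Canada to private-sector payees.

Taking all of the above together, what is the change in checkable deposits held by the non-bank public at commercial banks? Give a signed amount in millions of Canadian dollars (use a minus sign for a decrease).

Bank of Canada balance sheet:
  Assets:      Securities −$488M, Loans to banks +$358M
  Liabilities: Bank reserves −$517M, Currency in circulation +$867M, Government deposits −$480M
Commercial banking system:
  Assets:      Reserves at CB −$517M
  Liabilities: Checkable deposits −$875M, Borrowings from CB +$358M
So the change in checkable deposits held by the non-bank public at commercial banks is -$875 million.

-$875 million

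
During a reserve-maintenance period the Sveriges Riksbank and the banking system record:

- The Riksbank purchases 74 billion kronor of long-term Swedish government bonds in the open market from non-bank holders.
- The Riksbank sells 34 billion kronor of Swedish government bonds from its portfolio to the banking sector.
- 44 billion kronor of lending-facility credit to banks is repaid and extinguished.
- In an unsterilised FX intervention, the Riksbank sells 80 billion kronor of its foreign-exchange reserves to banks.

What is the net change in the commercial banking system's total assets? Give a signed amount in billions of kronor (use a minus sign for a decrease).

+30 billion

Riksbank balance sheet:
  Assets:      Securities +40B, Loans to banks −44B, Foreign assets −80B
  Liabilities: Bank reserves −84B
Commercial banking system:
  Assets:      Reserves at CB −84B, Securities +34B, Foreign assets +80B
  Liabilities: Checkable deposits +74B, Borrowings from CB −44B
Change in total bank assets = +30 billion.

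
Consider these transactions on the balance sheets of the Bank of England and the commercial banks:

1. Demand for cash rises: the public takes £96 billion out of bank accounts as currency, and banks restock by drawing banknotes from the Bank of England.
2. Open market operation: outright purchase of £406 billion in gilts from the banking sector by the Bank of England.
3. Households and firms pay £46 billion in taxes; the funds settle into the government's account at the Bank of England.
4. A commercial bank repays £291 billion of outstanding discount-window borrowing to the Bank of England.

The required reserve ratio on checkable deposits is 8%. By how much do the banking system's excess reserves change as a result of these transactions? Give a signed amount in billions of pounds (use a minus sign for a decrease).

Currency withdrawal £96 billion: reserves −£96B, deposits −£96B.
OMO purchase (from banks) £406 billion: reserves +£406B, deposits 0.
Government account inflow £46 billion: reserves −£46B, deposits −£46B.
Discount-window repayment £291 billion: reserves −£291B, deposits 0.
Totals: Δreserves = −£27B, Δdeposits = −£142B.
Δrequired reserves = 8% × −£142B = −£11.36B.
Δexcess reserves = Δreserves − Δrequired = −£27B − (−£11.36B) = -£15.64 billion.

-£15.64 billion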